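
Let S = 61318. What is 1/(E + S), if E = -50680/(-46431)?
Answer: 6633/406729534 ≈ 1.6308e-5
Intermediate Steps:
E = 7240/6633 (E = -50680*(-1/46431) = 7240/6633 ≈ 1.0915)
1/(E + S) = 1/(7240/6633 + 61318) = 1/(406729534/6633) = 6633/406729534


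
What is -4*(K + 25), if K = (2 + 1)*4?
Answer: -148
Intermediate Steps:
K = 12 (K = 3*4 = 12)
-4*(K + 25) = -4*(12 + 25) = -4*37 = -148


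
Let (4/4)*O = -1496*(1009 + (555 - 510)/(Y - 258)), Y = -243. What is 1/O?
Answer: -167/252058048 ≈ -6.6255e-7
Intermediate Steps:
O = -252058048/167 (O = -1496*(1009 + (555 - 510)/(-243 - 258)) = -1496*(1009 + 45/(-501)) = -1496*(1009 + 45*(-1/501)) = -1496*(1009 - 15/167) = -1496*168488/167 = -252058048/167 ≈ -1.5093e+6)
1/O = 1/(-252058048/167) = -167/252058048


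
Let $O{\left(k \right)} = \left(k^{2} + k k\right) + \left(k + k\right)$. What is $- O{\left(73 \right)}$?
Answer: $-10804$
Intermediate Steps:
$O{\left(k \right)} = 2 k + 2 k^{2}$ ($O{\left(k \right)} = \left(k^{2} + k^{2}\right) + 2 k = 2 k^{2} + 2 k = 2 k + 2 k^{2}$)
$- O{\left(73 \right)} = - 2 \cdot 73 \left(1 + 73\right) = - 2 \cdot 73 \cdot 74 = \left(-1\right) 10804 = -10804$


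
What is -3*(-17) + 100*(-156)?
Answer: -15549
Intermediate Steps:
-3*(-17) + 100*(-156) = 51 - 15600 = -15549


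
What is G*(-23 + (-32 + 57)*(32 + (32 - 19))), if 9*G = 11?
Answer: 12122/9 ≈ 1346.9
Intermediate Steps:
G = 11/9 (G = (1/9)*11 = 11/9 ≈ 1.2222)
G*(-23 + (-32 + 57)*(32 + (32 - 19))) = 11*(-23 + (-32 + 57)*(32 + (32 - 19)))/9 = 11*(-23 + 25*(32 + 13))/9 = 11*(-23 + 25*45)/9 = 11*(-23 + 1125)/9 = (11/9)*1102 = 12122/9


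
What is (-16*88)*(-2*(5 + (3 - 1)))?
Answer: 19712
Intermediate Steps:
(-16*88)*(-2*(5 + (3 - 1))) = -(-2816)*(5 + 2) = -(-2816)*7 = -1408*(-14) = 19712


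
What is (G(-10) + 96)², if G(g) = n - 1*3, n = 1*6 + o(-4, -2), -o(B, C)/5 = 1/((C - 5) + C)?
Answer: 802816/81 ≈ 9911.3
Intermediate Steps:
o(B, C) = -5/(-5 + 2*C) (o(B, C) = -5/((C - 5) + C) = -5/((-5 + C) + C) = -5/(-5 + 2*C))
n = 59/9 (n = 1*6 - 5/(-5 + 2*(-2)) = 6 - 5/(-5 - 4) = 6 - 5/(-9) = 6 - 5*(-⅑) = 6 + 5/9 = 59/9 ≈ 6.5556)
G(g) = 32/9 (G(g) = 59/9 - 1*3 = 59/9 - 3 = 32/9)
(G(-10) + 96)² = (32/9 + 96)² = (896/9)² = 802816/81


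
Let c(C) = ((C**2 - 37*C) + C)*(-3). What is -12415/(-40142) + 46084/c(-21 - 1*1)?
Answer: -450594827/38415894 ≈ -11.729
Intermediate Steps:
c(C) = -3*C**2 + 108*C (c(C) = (C**2 - 36*C)*(-3) = -3*C**2 + 108*C)
-12415/(-40142) + 46084/c(-21 - 1*1) = -12415/(-40142) + 46084/((3*(-21 - 1*1)*(36 - (-21 - 1*1)))) = -12415*(-1/40142) + 46084/((3*(-21 - 1)*(36 - (-21 - 1)))) = 12415/40142 + 46084/((3*(-22)*(36 - 1*(-22)))) = 12415/40142 + 46084/((3*(-22)*(36 + 22))) = 12415/40142 + 46084/((3*(-22)*58)) = 12415/40142 + 46084/(-3828) = 12415/40142 + 46084*(-1/3828) = 12415/40142 - 11521/957 = -450594827/38415894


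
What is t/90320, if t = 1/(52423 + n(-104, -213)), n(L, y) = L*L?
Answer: 1/5711746480 ≈ 1.7508e-10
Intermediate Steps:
n(L, y) = L²
t = 1/63239 (t = 1/(52423 + (-104)²) = 1/(52423 + 10816) = 1/63239 ≈ 1.5813e-5)
t/90320 = (1/63239)/90320 = (1/63239)*(1/90320) = 1/5711746480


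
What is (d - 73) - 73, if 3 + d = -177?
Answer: -326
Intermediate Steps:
d = -180 (d = -3 - 177 = -180)
(d - 73) - 73 = (-180 - 73) - 73 = -253 - 73 = -326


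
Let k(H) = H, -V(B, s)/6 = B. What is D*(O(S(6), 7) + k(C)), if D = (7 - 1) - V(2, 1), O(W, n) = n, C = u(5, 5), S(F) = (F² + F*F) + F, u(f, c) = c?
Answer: 216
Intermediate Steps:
V(B, s) = -6*B
S(F) = F + 2*F² (S(F) = (F² + F²) + F = 2*F² + F = F + 2*F²)
C = 5
D = 18 (D = (7 - 1) - (-6)*2 = 6 - 1*(-12) = 6 + 12 = 18)
D*(O(S(6), 7) + k(C)) = 18*(7 + 5) = 18*12 = 216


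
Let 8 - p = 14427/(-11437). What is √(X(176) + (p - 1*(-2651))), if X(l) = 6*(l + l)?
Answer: √624235508698/11437 ≈ 69.082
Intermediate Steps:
X(l) = 12*l (X(l) = 6*(2*l) = 12*l)
p = 105923/11437 (p = 8 - 14427/(-11437) = 8 - 14427*(-1)/11437 = 8 - 1*(-14427/11437) = 8 + 14427/11437 = 105923/11437 ≈ 9.2614)
√(X(176) + (p - 1*(-2651))) = √(12*176 + (105923/11437 - 1*(-2651))) = √(2112 + (105923/11437 + 2651)) = √(2112 + 30425410/11437) = √(54580354/11437) = √624235508698/11437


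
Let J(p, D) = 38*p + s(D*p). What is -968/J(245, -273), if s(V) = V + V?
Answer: 242/31115 ≈ 0.0077776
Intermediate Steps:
s(V) = 2*V
J(p, D) = 38*p + 2*D*p (J(p, D) = 38*p + 2*(D*p) = 38*p + 2*D*p)
-968/J(245, -273) = -968*1/(490*(19 - 273)) = -968/(2*245*(-254)) = -968/(-124460) = -968*(-1/124460) = 242/31115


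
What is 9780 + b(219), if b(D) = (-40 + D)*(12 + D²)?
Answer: 8596947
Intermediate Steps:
9780 + b(219) = 9780 + (-480 + 219³ - 40*219² + 12*219) = 9780 + (-480 + 10503459 - 40*47961 + 2628) = 9780 + (-480 + 10503459 - 1918440 + 2628) = 9780 + 8587167 = 8596947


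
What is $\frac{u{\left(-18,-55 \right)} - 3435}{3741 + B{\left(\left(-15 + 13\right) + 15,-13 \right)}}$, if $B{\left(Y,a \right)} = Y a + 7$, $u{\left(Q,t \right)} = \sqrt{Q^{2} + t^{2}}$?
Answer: $- \frac{1145}{1193} + \frac{\sqrt{3349}}{3579} \approx -0.9436$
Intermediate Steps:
$B{\left(Y,a \right)} = 7 + Y a$
$\frac{u{\left(-18,-55 \right)} - 3435}{3741 + B{\left(\left(-15 + 13\right) + 15,-13 \right)}} = \frac{\sqrt{\left(-18\right)^{2} + \left(-55\right)^{2}} - 3435}{3741 + \left(7 + \left(\left(-15 + 13\right) + 15\right) \left(-13\right)\right)} = \frac{\sqrt{324 + 3025} - 3435}{3741 + \left(7 + \left(-2 + 15\right) \left(-13\right)\right)} = \frac{\sqrt{3349} - 3435}{3741 + \left(7 + 13 \left(-13\right)\right)} = \frac{-3435 + \sqrt{3349}}{3741 + \left(7 - 169\right)} = \frac{-3435 + \sqrt{3349}}{3741 - 162} = \frac{-3435 + \sqrt{3349}}{3579} = \left(-3435 + \sqrt{3349}\right) \frac{1}{3579} = - \frac{1145}{1193} + \frac{\sqrt{3349}}{3579}$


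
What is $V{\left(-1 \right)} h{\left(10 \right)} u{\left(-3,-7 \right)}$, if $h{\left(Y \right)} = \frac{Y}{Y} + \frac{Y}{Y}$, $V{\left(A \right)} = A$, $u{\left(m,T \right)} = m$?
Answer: $6$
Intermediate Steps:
$h{\left(Y \right)} = 2$ ($h{\left(Y \right)} = 1 + 1 = 2$)
$V{\left(-1 \right)} h{\left(10 \right)} u{\left(-3,-7 \right)} = \left(-1\right) 2 \left(-3\right) = \left(-2\right) \left(-3\right) = 6$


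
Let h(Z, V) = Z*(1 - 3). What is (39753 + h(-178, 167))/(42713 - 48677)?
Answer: -40109/5964 ≈ -6.7252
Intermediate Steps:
h(Z, V) = -2*Z (h(Z, V) = Z*(-2) = -2*Z)
(39753 + h(-178, 167))/(42713 - 48677) = (39753 - 2*(-178))/(42713 - 48677) = (39753 + 356)/(-5964) = 40109*(-1/5964) = -40109/5964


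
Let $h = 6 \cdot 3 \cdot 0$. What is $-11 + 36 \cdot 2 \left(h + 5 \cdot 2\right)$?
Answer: $709$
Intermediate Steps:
$h = 0$ ($h = 18 \cdot 0 = 0$)
$-11 + 36 \cdot 2 \left(h + 5 \cdot 2\right) = -11 + 36 \cdot 2 \left(0 + 5 \cdot 2\right) = -11 + 36 \cdot 2 \left(0 + 10\right) = -11 + 36 \cdot 2 \cdot 10 = -11 + 36 \cdot 20 = -11 + 720 = 709$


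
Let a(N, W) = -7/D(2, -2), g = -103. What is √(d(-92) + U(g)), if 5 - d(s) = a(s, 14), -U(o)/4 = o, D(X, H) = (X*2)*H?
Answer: √6658/4 ≈ 20.399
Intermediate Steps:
D(X, H) = 2*H*X (D(X, H) = (2*X)*H = 2*H*X)
U(o) = -4*o
a(N, W) = 7/8 (a(N, W) = -7/(2*(-2)*2) = -7/(-8) = -7*(-⅛) = 7/8)
d(s) = 33/8 (d(s) = 5 - 1*7/8 = 5 - 7/8 = 33/8)
√(d(-92) + U(g)) = √(33/8 - 4*(-103)) = √(33/8 + 412) = √(3329/8) = √6658/4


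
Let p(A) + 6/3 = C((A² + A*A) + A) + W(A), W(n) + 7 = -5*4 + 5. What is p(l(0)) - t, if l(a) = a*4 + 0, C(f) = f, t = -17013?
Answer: 16989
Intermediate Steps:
W(n) = -22 (W(n) = -7 + (-5*4 + 5) = -7 + (-20 + 5) = -7 - 15 = -22)
l(a) = 4*a (l(a) = 4*a + 0 = 4*a)
p(A) = -24 + A + 2*A² (p(A) = -2 + (((A² + A*A) + A) - 22) = -2 + (((A² + A²) + A) - 22) = -2 + ((2*A² + A) - 22) = -2 + ((A + 2*A²) - 22) = -2 + (-22 + A + 2*A²) = -24 + A + 2*A²)
p(l(0)) - t = (-24 + (4*0)*(1 + 2*(4*0))) - 1*(-17013) = (-24 + 0*(1 + 2*0)) + 17013 = (-24 + 0*(1 + 0)) + 17013 = (-24 + 0*1) + 17013 = (-24 + 0) + 17013 = -24 + 17013 = 16989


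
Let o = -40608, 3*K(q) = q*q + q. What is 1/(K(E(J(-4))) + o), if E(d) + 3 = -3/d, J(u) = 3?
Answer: -1/40604 ≈ -2.4628e-5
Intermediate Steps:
E(d) = -3 - 3/d
K(q) = q/3 + q²/3 (K(q) = (q*q + q)/3 = (q² + q)/3 = (q + q²)/3 = q/3 + q²/3)
1/(K(E(J(-4))) + o) = 1/((-3 - 3/3)*(1 + (-3 - 3/3))/3 - 40608) = 1/((-3 - 3*⅓)*(1 + (-3 - 3*⅓))/3 - 40608) = 1/((-3 - 1)*(1 + (-3 - 1))/3 - 40608) = 1/((⅓)*(-4)*(1 - 4) - 40608) = 1/((⅓)*(-4)*(-3) - 40608) = 1/(4 - 40608) = 1/(-40604) = -1/40604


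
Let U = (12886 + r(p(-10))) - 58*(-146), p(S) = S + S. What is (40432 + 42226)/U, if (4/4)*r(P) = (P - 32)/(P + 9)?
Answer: 454619/117473 ≈ 3.8700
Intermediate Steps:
p(S) = 2*S
r(P) = (-32 + P)/(9 + P) (r(P) = (P - 32)/(P + 9) = (-32 + P)/(9 + P))
U = 234946/11 (U = (12886 + (-32 + 2*(-10))/(9 + 2*(-10))) - 58*(-146) = (12886 + (-32 - 20)/(9 - 20)) + 8468 = (12886 - 52/(-11)) + 8468 = (12886 - 1/11*(-52)) + 8468 = (12886 + 52/11) + 8468 = 141798/11 + 8468 = 234946/11 ≈ 21359.)
(40432 + 42226)/U = (40432 + 42226)/(234946/11) = 82658*(11/234946) = 454619/117473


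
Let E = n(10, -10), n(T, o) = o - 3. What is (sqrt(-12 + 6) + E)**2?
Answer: (13 - I*sqrt(6))**2 ≈ 163.0 - 63.687*I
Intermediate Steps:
n(T, o) = -3 + o
E = -13 (E = -3 - 10 = -13)
(sqrt(-12 + 6) + E)**2 = (sqrt(-12 + 6) - 13)**2 = (sqrt(-6) - 13)**2 = (I*sqrt(6) - 13)**2 = (-13 + I*sqrt(6))**2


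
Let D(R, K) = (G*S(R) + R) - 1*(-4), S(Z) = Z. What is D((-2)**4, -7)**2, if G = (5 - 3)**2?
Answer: 7056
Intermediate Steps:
G = 4 (G = 2**2 = 4)
D(R, K) = 4 + 5*R (D(R, K) = (4*R + R) - 1*(-4) = 5*R + 4 = 4 + 5*R)
D((-2)**4, -7)**2 = (4 + 5*(-2)**4)**2 = (4 + 5*16)**2 = (4 + 80)**2 = 84**2 = 7056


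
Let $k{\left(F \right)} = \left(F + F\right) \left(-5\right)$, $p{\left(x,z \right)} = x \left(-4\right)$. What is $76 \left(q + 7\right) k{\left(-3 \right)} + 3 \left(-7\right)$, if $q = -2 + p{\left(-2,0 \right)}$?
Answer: $29619$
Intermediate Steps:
$p{\left(x,z \right)} = - 4 x$
$k{\left(F \right)} = - 10 F$ ($k{\left(F \right)} = 2 F \left(-5\right) = - 10 F$)
$q = 6$ ($q = -2 - -8 = -2 + 8 = 6$)
$76 \left(q + 7\right) k{\left(-3 \right)} + 3 \left(-7\right) = 76 \left(6 + 7\right) \left(\left(-10\right) \left(-3\right)\right) + 3 \left(-7\right) = 76 \cdot 13 \cdot 30 - 21 = 76 \cdot 390 - 21 = 29640 - 21 = 29619$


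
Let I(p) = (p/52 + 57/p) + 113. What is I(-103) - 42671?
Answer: -227954221/5356 ≈ -42561.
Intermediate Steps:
I(p) = 113 + 57/p + p/52 (I(p) = (p*(1/52) + 57/p) + 113 = (p/52 + 57/p) + 113 = (57/p + p/52) + 113 = 113 + 57/p + p/52)
I(-103) - 42671 = (113 + 57/(-103) + (1/52)*(-103)) - 42671 = (113 + 57*(-1/103) - 103/52) - 42671 = (113 - 57/103 - 103/52) - 42671 = 591655/5356 - 42671 = -227954221/5356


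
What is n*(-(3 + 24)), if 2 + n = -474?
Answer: 12852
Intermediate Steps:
n = -476 (n = -2 - 474 = -476)
n*(-(3 + 24)) = -(-476)*(3 + 24) = -(-476)*27 = -476*(-27) = 12852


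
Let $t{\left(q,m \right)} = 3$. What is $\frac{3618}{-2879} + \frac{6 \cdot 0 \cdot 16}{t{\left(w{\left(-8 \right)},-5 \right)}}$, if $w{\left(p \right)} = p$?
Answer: $- \frac{3618}{2879} \approx -1.2567$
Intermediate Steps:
$\frac{3618}{-2879} + \frac{6 \cdot 0 \cdot 16}{t{\left(w{\left(-8 \right)},-5 \right)}} = \frac{3618}{-2879} + \frac{6 \cdot 0 \cdot 16}{3} = 3618 \left(- \frac{1}{2879}\right) + 0 \cdot 16 \cdot \frac{1}{3} = - \frac{3618}{2879} + 0 \cdot \frac{1}{3} = - \frac{3618}{2879} + 0 = - \frac{3618}{2879}$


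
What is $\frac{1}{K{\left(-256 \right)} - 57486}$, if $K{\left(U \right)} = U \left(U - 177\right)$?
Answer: $\frac{1}{53362} \approx 1.874 \cdot 10^{-5}$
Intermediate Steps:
$K{\left(U \right)} = U \left(-177 + U\right)$
$\frac{1}{K{\left(-256 \right)} - 57486} = \frac{1}{- 256 \left(-177 - 256\right) - 57486} = \frac{1}{\left(-256\right) \left(-433\right) - 57486} = \frac{1}{110848 - 57486} = \frac{1}{53362}$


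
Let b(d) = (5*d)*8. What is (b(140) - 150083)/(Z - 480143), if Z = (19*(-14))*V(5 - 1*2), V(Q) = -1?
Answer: 48161/159959 ≈ 0.30108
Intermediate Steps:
Z = 266 (Z = (19*(-14))*(-1) = -266*(-1) = 266)
b(d) = 40*d
(b(140) - 150083)/(Z - 480143) = (40*140 - 150083)/(266 - 480143) = (5600 - 150083)/(-479877) = -144483*(-1/479877) = 48161/159959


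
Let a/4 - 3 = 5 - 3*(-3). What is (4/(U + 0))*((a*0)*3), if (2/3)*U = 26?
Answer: 0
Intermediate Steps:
U = 39 (U = (3/2)*26 = 39)
a = 68 (a = 12 + 4*(5 - 3*(-3)) = 12 + 4*(5 + 9) = 12 + 4*14 = 12 + 56 = 68)
(4/(U + 0))*((a*0)*3) = (4/(39 + 0))*((68*0)*3) = (4/39)*(0*3) = (4*(1/39))*0 = (4/39)*0 = 0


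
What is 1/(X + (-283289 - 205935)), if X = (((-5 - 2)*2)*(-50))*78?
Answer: -1/434624 ≈ -2.3008e-6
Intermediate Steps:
X = 54600 (X = (-7*2*(-50))*78 = -14*(-50)*78 = 700*78 = 54600)
1/(X + (-283289 - 205935)) = 1/(54600 + (-283289 - 205935)) = 1/(54600 - 489224) = 1/(-434624) = -1/434624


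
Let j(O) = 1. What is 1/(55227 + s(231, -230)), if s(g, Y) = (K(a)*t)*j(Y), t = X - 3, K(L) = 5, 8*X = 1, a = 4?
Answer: 8/441701 ≈ 1.8112e-5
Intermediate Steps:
X = 1/8 (X = (1/8)*1 = 1/8 ≈ 0.12500)
t = -23/8 (t = 1/8 - 3 = -23/8 ≈ -2.8750)
s(g, Y) = -115/8 (s(g, Y) = (5*(-23/8))*1 = -115/8*1 = -115/8)
1/(55227 + s(231, -230)) = 1/(55227 - 115/8) = 1/(441701/8) = 8/441701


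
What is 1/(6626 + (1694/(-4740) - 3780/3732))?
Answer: 737070/4882815853 ≈ 0.00015095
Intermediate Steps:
1/(6626 + (1694/(-4740) - 3780/3732)) = 1/(6626 + (1694*(-1/4740) - 3780*1/3732)) = 1/(6626 + (-847/2370 - 315/311)) = 1/(6626 - 1009967/737070) = 1/(4882815853/737070) = 737070/4882815853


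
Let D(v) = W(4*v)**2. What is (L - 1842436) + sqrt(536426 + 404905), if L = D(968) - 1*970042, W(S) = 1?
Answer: -2812477 + sqrt(941331) ≈ -2.8115e+6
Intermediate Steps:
D(v) = 1 (D(v) = 1**2 = 1)
L = -970041 (L = 1 - 1*970042 = 1 - 970042 = -970041)
(L - 1842436) + sqrt(536426 + 404905) = (-970041 - 1842436) + sqrt(536426 + 404905) = -2812477 + sqrt(941331)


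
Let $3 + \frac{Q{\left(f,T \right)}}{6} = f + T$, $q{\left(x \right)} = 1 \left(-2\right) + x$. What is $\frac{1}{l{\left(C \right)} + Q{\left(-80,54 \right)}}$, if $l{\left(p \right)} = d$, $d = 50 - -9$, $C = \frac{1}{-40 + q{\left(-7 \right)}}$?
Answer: $- \frac{1}{115} \approx -0.0086956$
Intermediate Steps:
$q{\left(x \right)} = -2 + x$
$Q{\left(f,T \right)} = -18 + 6 T + 6 f$ ($Q{\left(f,T \right)} = -18 + 6 \left(f + T\right) = -18 + 6 \left(T + f\right) = -18 + \left(6 T + 6 f\right) = -18 + 6 T + 6 f$)
$C = - \frac{1}{49}$ ($C = \frac{1}{-40 - 9} = \frac{1}{-49} = - \frac{1}{49} \approx -0.020408$)
$d = 59$ ($d = 50 + 9 = 59$)
$l{\left(p \right)} = 59$
$\frac{1}{l{\left(C \right)} + Q{\left(-80,54 \right)}} = \frac{1}{59 + \left(-18 + 6 \cdot 54 + 6 \left(-80\right)\right)} = \frac{1}{59 - 174} = \frac{1}{-115} = - \frac{1}{115}$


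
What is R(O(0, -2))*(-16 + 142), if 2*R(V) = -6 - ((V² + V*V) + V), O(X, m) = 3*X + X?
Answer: -378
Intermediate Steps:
O(X, m) = 4*X
R(V) = -3 - V² - V/2 (R(V) = (-6 - ((V² + V*V) + V))/2 = (-6 - ((V² + V²) + V))/2 = (-6 - (2*V² + V))/2 = (-6 - (V + 2*V²))/2 = (-6 + (-V - 2*V²))/2 = (-6 - V - 2*V²)/2 = -3 - V² - V/2)
R(O(0, -2))*(-16 + 142) = (-3 - (4*0)² - 2*0)*(-16 + 142) = (-3 - 1*0² - ½*0)*126 = (-3 - 1*0 + 0)*126 = (-3 + 0 + 0)*126 = -3*126 = -378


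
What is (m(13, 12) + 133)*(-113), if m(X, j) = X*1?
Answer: -16498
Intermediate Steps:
m(X, j) = X
(m(13, 12) + 133)*(-113) = (13 + 133)*(-113) = 146*(-113) = -16498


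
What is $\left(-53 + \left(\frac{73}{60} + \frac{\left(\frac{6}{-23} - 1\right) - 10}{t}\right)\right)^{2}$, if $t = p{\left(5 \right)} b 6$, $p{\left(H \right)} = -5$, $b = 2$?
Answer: $\frac{140825689}{52900} \approx 2662.1$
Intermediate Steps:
$t = -60$ ($t = \left(-5\right) 2 \cdot 6 = \left(-10\right) 6 = -60$)
$\left(-53 + \left(\frac{73}{60} + \frac{\left(\frac{6}{-23} - 1\right) - 10}{t}\right)\right)^{2} = \left(-53 + \left(\frac{73}{60} + \frac{\left(\frac{6}{-23} - 1\right) - 10}{-60}\right)\right)^{2} = \left(-53 + \left(73 \cdot \frac{1}{60} + \left(\left(6 \left(- \frac{1}{23}\right) - 1\right) - 10\right) \left(- \frac{1}{60}\right)\right)\right)^{2} = \left(-53 + \left(\frac{73}{60} + \left(\left(- \frac{6}{23} - 1\right) - 10\right) \left(- \frac{1}{60}\right)\right)\right)^{2} = \left(-53 + \left(\frac{73}{60} + \left(- \frac{29}{23} - 10\right) \left(- \frac{1}{60}\right)\right)\right)^{2} = \left(-53 + \left(\frac{73}{60} - - \frac{259}{1380}\right)\right)^{2} = \left(-53 + \left(\frac{73}{60} + \frac{259}{1380}\right)\right)^{2} = \left(-53 + \frac{323}{230}\right)^{2} = \left(- \frac{11867}{230}\right)^{2} = \frac{140825689}{52900}$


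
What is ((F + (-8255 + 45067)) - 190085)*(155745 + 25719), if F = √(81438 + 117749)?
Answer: -27813531672 + 181464*√199187 ≈ -2.7733e+10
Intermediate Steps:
F = √199187 ≈ 446.30
((F + (-8255 + 45067)) - 190085)*(155745 + 25719) = ((√199187 + (-8255 + 45067)) - 190085)*(155745 + 25719) = ((√199187 + 36812) - 190085)*181464 = ((36812 + √199187) - 190085)*181464 = (-153273 + √199187)*181464 = -27813531672 + 181464*√199187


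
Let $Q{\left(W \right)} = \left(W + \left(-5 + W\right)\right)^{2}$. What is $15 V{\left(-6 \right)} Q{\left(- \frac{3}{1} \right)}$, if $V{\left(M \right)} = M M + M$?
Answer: $54450$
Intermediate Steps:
$V{\left(M \right)} = M + M^{2}$ ($V{\left(M \right)} = M^{2} + M = M + M^{2}$)
$Q{\left(W \right)} = \left(-5 + 2 W\right)^{2}$
$15 V{\left(-6 \right)} Q{\left(- \frac{3}{1} \right)} = 15 \left(- 6 \left(1 - 6\right)\right) \left(-5 + 2 \left(- \frac{3}{1}\right)\right)^{2} = 15 \left(\left(-6\right) \left(-5\right)\right) \left(-5 + 2 \left(\left(-3\right) 1\right)\right)^{2} = 15 \cdot 30 \left(-5 + 2 \left(-3\right)\right)^{2} = 450 \left(-5 - 6\right)^{2} = 450 \left(-11\right)^{2} = 450 \cdot 121 = 54450$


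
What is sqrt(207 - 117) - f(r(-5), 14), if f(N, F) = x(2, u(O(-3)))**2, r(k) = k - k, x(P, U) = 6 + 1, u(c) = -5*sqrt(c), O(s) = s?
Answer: -49 + 3*sqrt(10) ≈ -39.513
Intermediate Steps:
x(P, U) = 7
r(k) = 0
f(N, F) = 49 (f(N, F) = 7**2 = 49)
sqrt(207 - 117) - f(r(-5), 14) = sqrt(207 - 117) - 1*49 = sqrt(90) - 49 = 3*sqrt(10) - 49 = -49 + 3*sqrt(10)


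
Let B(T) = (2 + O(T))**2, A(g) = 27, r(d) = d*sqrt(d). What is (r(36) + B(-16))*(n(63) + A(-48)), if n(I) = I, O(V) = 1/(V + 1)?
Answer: 98882/5 ≈ 19776.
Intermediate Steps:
O(V) = 1/(1 + V)
r(d) = d**(3/2)
B(T) = (2 + 1/(1 + T))**2
(r(36) + B(-16))*(n(63) + A(-48)) = (36**(3/2) + (3 + 2*(-16))**2/(1 - 16)**2)*(63 + 27) = (216 + (3 - 32)**2/(-15)**2)*90 = (216 + (1/225)*(-29)**2)*90 = (216 + (1/225)*841)*90 = (216 + 841/225)*90 = (49441/225)*90 = 98882/5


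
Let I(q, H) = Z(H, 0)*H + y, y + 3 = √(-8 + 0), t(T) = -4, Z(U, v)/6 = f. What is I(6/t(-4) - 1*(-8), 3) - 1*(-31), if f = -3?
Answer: -26 + 2*I*√2 ≈ -26.0 + 2.8284*I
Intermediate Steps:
Z(U, v) = -18 (Z(U, v) = 6*(-3) = -18)
y = -3 + 2*I*√2 (y = -3 + √(-8 + 0) = -3 + √(-8) = -3 + 2*I*√2 ≈ -3.0 + 2.8284*I)
I(q, H) = -3 - 18*H + 2*I*√2 (I(q, H) = -18*H + (-3 + 2*I*√2) = -3 - 18*H + 2*I*√2)
I(6/t(-4) - 1*(-8), 3) - 1*(-31) = (-3 - 18*3 + 2*I*√2) - 1*(-31) = (-3 - 54 + 2*I*√2) + 31 = (-57 + 2*I*√2) + 31 = -26 + 2*I*√2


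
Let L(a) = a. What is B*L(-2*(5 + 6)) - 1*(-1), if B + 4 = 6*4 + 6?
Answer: -571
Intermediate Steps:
B = 26 (B = -4 + (6*4 + 6) = -4 + (24 + 6) = -4 + 30 = 26)
B*L(-2*(5 + 6)) - 1*(-1) = 26*(-2*(5 + 6)) - 1*(-1) = 26*(-2*11) + 1 = 26*(-22) + 1 = -572 + 1 = -571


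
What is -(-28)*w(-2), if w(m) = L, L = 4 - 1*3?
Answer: 28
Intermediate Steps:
L = 1 (L = 4 - 3 = 1)
w(m) = 1
-(-28)*w(-2) = -(-28) = -1*(-28) = 28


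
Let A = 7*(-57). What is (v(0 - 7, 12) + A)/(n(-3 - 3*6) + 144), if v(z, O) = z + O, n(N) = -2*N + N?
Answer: -394/165 ≈ -2.3879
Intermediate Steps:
A = -399
n(N) = -N
v(z, O) = O + z
(v(0 - 7, 12) + A)/(n(-3 - 3*6) + 144) = ((12 + (0 - 7)) - 399)/(-(-3 - 3*6) + 144) = ((12 - 7) - 399)/(-(-3 - 18) + 144) = (5 - 399)/(-1*(-21) + 144) = -394/(21 + 144) = -394/165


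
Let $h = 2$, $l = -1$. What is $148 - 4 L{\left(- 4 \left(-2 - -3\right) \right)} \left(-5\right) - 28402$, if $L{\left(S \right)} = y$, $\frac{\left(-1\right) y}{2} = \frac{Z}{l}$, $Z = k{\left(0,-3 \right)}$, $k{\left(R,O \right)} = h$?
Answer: $-16562$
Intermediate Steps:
$k{\left(R,O \right)} = 2$
$Z = 2$
$y = 4$ ($y = - 2 \frac{2}{-1} = - 2 \cdot 2 \left(-1\right) = \left(-2\right) \left(-2\right) = 4$)
$L{\left(S \right)} = 4$
$148 - 4 L{\left(- 4 \left(-2 - -3\right) \right)} \left(-5\right) - 28402 = 148 \left(-4\right) 4 \left(-5\right) - 28402 = 148 \left(\left(-16\right) \left(-5\right)\right) - 28402 = 148 \cdot 80 - 28402 = 11840 - 28402 = -16562$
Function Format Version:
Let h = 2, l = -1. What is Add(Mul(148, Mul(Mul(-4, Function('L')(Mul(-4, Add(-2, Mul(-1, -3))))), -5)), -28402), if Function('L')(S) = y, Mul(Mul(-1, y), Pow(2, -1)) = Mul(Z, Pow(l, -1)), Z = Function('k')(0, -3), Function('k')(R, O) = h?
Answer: -16562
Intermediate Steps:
Function('k')(R, O) = 2
Z = 2
y = 4 (y = Mul(-2, Mul(2, Pow(-1, -1))) = Mul(-2, Mul(2, -1)) = Mul(-2, -2) = 4)
Function('L')(S) = 4
Add(Mul(148, Mul(Mul(-4, Function('L')(Mul(-4, Add(-2, Mul(-1, -3))))), -5)), -28402) = Add(Mul(148, Mul(Mul(-4, 4), -5)), -28402) = Add(Mul(148, Mul(-16, -5)), -28402) = Add(Mul(148, 80), -28402) = Add(11840, -28402) = -16562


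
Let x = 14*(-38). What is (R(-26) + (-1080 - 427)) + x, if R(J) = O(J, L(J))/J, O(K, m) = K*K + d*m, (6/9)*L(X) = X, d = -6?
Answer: -2074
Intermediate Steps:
L(X) = 3*X/2
O(K, m) = K² - 6*m (O(K, m) = K*K - 6*m = K² - 6*m)
R(J) = (J² - 9*J)/J
x = -532
(R(-26) + (-1080 - 427)) + x = ((-9 - 26) + (-1080 - 427)) - 532 = (-35 - 1507) - 532 = -1542 - 532 = -2074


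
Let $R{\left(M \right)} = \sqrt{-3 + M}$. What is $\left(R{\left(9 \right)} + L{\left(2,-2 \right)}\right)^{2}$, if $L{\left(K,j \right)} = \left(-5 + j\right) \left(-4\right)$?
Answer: $\left(28 + \sqrt{6}\right)^{2} \approx 927.17$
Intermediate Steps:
$L{\left(K,j \right)} = 20 - 4 j$
$\left(R{\left(9 \right)} + L{\left(2,-2 \right)}\right)^{2} = \left(\sqrt{-3 + 9} + \left(20 - -8\right)\right)^{2} = \left(\sqrt{6} + \left(20 + 8\right)\right)^{2} = \left(\sqrt{6} + 28\right)^{2} = \left(28 + \sqrt{6}\right)^{2}$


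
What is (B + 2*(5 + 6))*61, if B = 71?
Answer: 5673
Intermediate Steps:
(B + 2*(5 + 6))*61 = (71 + 2*(5 + 6))*61 = (71 + 2*11)*61 = (71 + 22)*61 = 93*61 = 5673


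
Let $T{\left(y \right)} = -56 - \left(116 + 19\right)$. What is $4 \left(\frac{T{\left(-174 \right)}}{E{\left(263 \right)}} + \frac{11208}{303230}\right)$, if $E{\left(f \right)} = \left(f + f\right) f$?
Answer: $\frac{1492575374}{10487057935} \approx 0.14233$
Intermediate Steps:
$T{\left(y \right)} = -191$ ($T{\left(y \right)} = -56 - 135 = -191$)
$E{\left(f \right)} = 2 f^{2}$ ($E{\left(f \right)} = 2 f f = 2 f^{2}$)
$4 \left(\frac{T{\left(-174 \right)}}{E{\left(263 \right)}} + \frac{11208}{303230}\right) = 4 \left(- \frac{191}{2 \cdot 263^{2}} + \frac{11208}{303230}\right) = 4 \left(- \frac{191}{2 \cdot 69169} + 11208 \cdot \frac{1}{303230}\right) = 4 \left(- \frac{191}{138338} + \frac{5604}{151615}\right) = 4 \cdot \frac{746287687}{20974115870} = \frac{1492575374}{10487057935}$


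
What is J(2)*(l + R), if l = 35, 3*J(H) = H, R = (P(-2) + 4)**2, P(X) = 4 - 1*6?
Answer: 26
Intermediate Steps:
P(X) = -2 (P(X) = 4 - 6 = -2)
R = 4 (R = (-2 + 4)**2 = 2**2 = 4)
J(H) = H/3
J(2)*(l + R) = ((1/3)*2)*(35 + 4) = (2/3)*39 = 26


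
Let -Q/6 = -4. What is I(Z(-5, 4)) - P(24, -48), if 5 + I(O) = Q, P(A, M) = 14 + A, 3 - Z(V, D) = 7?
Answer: -19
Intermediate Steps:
Z(V, D) = -4 (Z(V, D) = 3 - 1*7 = 3 - 7 = -4)
Q = 24 (Q = -6*(-4) = 24)
I(O) = 19 (I(O) = -5 + 24 = 19)
I(Z(-5, 4)) - P(24, -48) = 19 - (14 + 24) = 19 - 1*38 = 19 - 38 = -19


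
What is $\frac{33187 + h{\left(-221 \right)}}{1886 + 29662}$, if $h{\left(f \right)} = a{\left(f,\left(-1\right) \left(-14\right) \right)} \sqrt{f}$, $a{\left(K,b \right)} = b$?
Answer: $\frac{3017}{2868} + \frac{7 i \sqrt{221}}{15774} \approx 1.052 + 0.0065971 i$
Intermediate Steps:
$h{\left(f \right)} = 14 \sqrt{f}$ ($h{\left(f \right)} = \left(-1\right) \left(-14\right) \sqrt{f} = 14 \sqrt{f}$)
$\frac{33187 + h{\left(-221 \right)}}{1886 + 29662} = \frac{33187 + 14 \sqrt{-221}}{1886 + 29662} = \frac{33187 + 14 i \sqrt{221}}{31548} = \left(33187 + 14 i \sqrt{221}\right) \frac{1}{31548} = \frac{3017}{2868} + \frac{7 i \sqrt{221}}{15774}$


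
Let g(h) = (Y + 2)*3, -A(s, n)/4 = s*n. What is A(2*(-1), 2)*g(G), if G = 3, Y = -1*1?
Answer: 48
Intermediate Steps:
Y = -1
A(s, n) = -4*n*s (A(s, n) = -4*s*n = -4*n*s)
g(h) = 3 (g(h) = (-1 + 2)*3 = 1*3 = 3)
A(2*(-1), 2)*g(G) = -4*2*2*(-1)*3 = -4*2*(-2)*3 = 16*3 = 48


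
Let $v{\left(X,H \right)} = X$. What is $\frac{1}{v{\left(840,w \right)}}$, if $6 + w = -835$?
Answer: $\frac{1}{840} \approx 0.0011905$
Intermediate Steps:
$w = -841$ ($w = -6 - 835 = -841$)
$\frac{1}{v{\left(840,w \right)}} = \frac{1}{840}$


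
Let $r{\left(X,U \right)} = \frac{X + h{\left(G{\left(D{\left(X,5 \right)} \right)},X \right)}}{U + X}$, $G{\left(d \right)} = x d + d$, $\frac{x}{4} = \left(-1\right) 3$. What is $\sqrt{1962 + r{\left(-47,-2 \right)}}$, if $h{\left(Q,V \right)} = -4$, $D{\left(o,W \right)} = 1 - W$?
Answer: $\frac{\sqrt{96189}}{7} \approx 44.306$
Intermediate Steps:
$x = -12$ ($x = 4 \left(\left(-1\right) 3\right) = 4 \left(-3\right) = -12$)
$G{\left(d \right)} = - 11 d$ ($G{\left(d \right)} = - 12 d + d = - 11 d$)
$r{\left(X,U \right)} = \frac{-4 + X}{U + X}$ ($r{\left(X,U \right)} = \frac{X - 4}{U + X} = \frac{-4 + X}{U + X}$)
$\sqrt{1962 + r{\left(-47,-2 \right)}} = \sqrt{1962 + \frac{-4 - 47}{-2 - 47}} = \sqrt{1962 + \frac{1}{-49} \left(-51\right)} = \sqrt{1962 - - \frac{51}{49}} = \sqrt{1962 + \frac{51}{49}} = \sqrt{\frac{96189}{49}} = \frac{\sqrt{96189}}{7}$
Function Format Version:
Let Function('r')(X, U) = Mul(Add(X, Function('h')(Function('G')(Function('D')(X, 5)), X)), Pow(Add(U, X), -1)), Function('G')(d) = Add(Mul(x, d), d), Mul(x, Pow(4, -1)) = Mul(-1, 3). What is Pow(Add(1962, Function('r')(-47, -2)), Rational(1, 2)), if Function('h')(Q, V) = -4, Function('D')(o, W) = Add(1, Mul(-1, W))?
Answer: Mul(Rational(1, 7), Pow(96189, Rational(1, 2))) ≈ 44.306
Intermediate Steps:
x = -12 (x = Mul(4, Mul(-1, 3)) = Mul(4, -3) = -12)
Function('G')(d) = Mul(-11, d) (Function('G')(d) = Add(Mul(-12, d), d) = Mul(-11, d))
Function('r')(X, U) = Mul(Pow(Add(U, X), -1), Add(-4, X)) (Function('r')(X, U) = Mul(Add(X, -4), Pow(Add(U, X), -1)) = Mul(Add(-4, X), Pow(Add(U, X), -1)) = Mul(Pow(Add(U, X), -1), Add(-4, X)))
Pow(Add(1962, Function('r')(-47, -2)), Rational(1, 2)) = Pow(Add(1962, Mul(Pow(Add(-2, -47), -1), Add(-4, -47))), Rational(1, 2)) = Pow(Add(1962, Mul(Pow(-49, -1), -51)), Rational(1, 2)) = Pow(Add(1962, Mul(Rational(-1, 49), -51)), Rational(1, 2)) = Pow(Add(1962, Rational(51, 49)), Rational(1, 2)) = Pow(Rational(96189, 49), Rational(1, 2)) = Mul(Rational(1, 7), Pow(96189, Rational(1, 2)))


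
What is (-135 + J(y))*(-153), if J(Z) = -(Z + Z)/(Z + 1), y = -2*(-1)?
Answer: 20859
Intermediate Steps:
y = 2
J(Z) = -2*Z/(1 + Z)
(-135 + J(y))*(-153) = (-135 - 2*2/(1 + 2))*(-153) = (-135 - 2*2/3)*(-153) = (-135 - 2*2*⅓)*(-153) = (-135 - 4/3)*(-153) = -409/3*(-153) = 20859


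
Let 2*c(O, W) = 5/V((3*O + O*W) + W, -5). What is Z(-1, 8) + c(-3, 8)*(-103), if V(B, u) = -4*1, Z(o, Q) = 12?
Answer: 611/8 ≈ 76.375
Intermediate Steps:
V(B, u) = -4
c(O, W) = -5/8 (c(O, W) = (5/(-4))/2 = (5*(-1/4))/2 = (1/2)*(-5/4) = -5/8)
Z(-1, 8) + c(-3, 8)*(-103) = 12 - 5/8*(-103) = 12 + 515/8 = 611/8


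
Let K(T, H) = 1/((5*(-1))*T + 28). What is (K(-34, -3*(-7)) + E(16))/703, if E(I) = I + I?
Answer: 6337/139194 ≈ 0.045526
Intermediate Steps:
E(I) = 2*I
K(T, H) = 1/(28 - 5*T) (K(T, H) = 1/(-5*T + 28) = 1/(28 - 5*T))
(K(-34, -3*(-7)) + E(16))/703 = (-1/(-28 + 5*(-34)) + 2*16)/703 = (-1/(-28 - 170) + 32)*(1/703) = (-1/(-198) + 32)*(1/703) = (-1*(-1/198) + 32)*(1/703) = (1/198 + 32)*(1/703) = (6337/198)*(1/703) = 6337/139194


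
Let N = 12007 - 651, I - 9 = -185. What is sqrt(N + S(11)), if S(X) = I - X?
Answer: 3*sqrt(1241) ≈ 105.68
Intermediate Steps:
I = -176 (I = 9 - 185 = -176)
S(X) = -176 - X
N = 11356
sqrt(N + S(11)) = sqrt(11356 + (-176 - 1*11)) = sqrt(11356 + (-176 - 11)) = sqrt(11356 - 187) = sqrt(11169) = 3*sqrt(1241)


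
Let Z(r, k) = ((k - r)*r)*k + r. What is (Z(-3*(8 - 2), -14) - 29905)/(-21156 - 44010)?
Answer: 28915/65166 ≈ 0.44371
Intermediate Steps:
Z(r, k) = r + k*r*(k - r) (Z(r, k) = (r*(k - r))*k + r = k*r*(k - r) + r = r + k*r*(k - r))
(Z(-3*(8 - 2), -14) - 29905)/(-21156 - 44010) = ((-3*(8 - 2))*(1 + (-14)**2 - 1*(-14)*(-3*(8 - 2))) - 29905)/(-21156 - 44010) = ((-3*6)*(1 + 196 - 1*(-14)*(-3*6)) - 29905)/(-65166) = (-18*(1 + 196 - 1*(-14)*(-18)) - 29905)*(-1/65166) = (-18*(1 + 196 - 252) - 29905)*(-1/65166) = (-18*(-55) - 29905)*(-1/65166) = (990 - 29905)*(-1/65166) = -28915*(-1/65166) = 28915/65166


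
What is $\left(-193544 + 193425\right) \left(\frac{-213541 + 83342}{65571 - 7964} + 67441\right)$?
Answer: $- \frac{462308275072}{57607} \approx -8.0252 \cdot 10^{6}$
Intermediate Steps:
$\left(-193544 + 193425\right) \left(\frac{-213541 + 83342}{65571 - 7964} + 67441\right) = - 119 \left(- \frac{130199}{57607} + 67441\right) = \left(-119\right) \frac{3884943488}{57607} = - \frac{462308275072}{57607}$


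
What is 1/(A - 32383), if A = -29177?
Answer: -1/61560 ≈ -1.6244e-5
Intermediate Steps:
1/(A - 32383) = 1/(-29177 - 32383) = 1/(-61560) = -1/61560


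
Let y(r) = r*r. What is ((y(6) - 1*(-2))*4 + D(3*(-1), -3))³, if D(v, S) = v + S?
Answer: 3112136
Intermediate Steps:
y(r) = r²
D(v, S) = S + v
((y(6) - 1*(-2))*4 + D(3*(-1), -3))³ = ((6² - 1*(-2))*4 + (-3 + 3*(-1)))³ = ((36 + 2)*4 + (-3 - 3))³ = (38*4 - 6)³ = (152 - 6)³ = 146³ = 3112136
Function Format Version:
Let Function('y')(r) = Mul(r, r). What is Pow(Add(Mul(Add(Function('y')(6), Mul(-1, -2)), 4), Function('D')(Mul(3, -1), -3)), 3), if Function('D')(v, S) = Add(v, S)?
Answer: 3112136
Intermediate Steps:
Function('y')(r) = Pow(r, 2)
Function('D')(v, S) = Add(S, v)
Pow(Add(Mul(Add(Function('y')(6), Mul(-1, -2)), 4), Function('D')(Mul(3, -1), -3)), 3) = Pow(Add(Mul(Add(Pow(6, 2), Mul(-1, -2)), 4), Add(-3, Mul(3, -1))), 3) = Pow(Add(Mul(Add(36, 2), 4), Add(-3, -3)), 3) = Pow(Add(Mul(38, 4), -6), 3) = Pow(Add(152, -6), 3) = Pow(146, 3) = 3112136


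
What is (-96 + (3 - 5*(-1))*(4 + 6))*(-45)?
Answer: 720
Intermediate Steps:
(-96 + (3 - 5*(-1))*(4 + 6))*(-45) = (-96 + (3 + 5)*10)*(-45) = (-96 + 8*10)*(-45) = (-96 + 80)*(-45) = -16*(-45) = 720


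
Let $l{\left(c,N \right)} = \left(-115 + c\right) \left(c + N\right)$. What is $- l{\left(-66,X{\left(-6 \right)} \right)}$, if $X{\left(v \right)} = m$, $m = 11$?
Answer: $-9955$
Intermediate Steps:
$X{\left(v \right)} = 11$
$l{\left(c,N \right)} = \left(-115 + c\right) \left(N + c\right)$
$- l{\left(-66,X{\left(-6 \right)} \right)} = - (\left(-66\right)^{2} - 1265 - -7590 + 11 \left(-66\right)) = - (4356 - 1265 + 7590 - 726) = \left(-1\right) 9955 = -9955$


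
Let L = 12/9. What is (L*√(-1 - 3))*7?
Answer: 56*I/3 ≈ 18.667*I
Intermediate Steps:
L = 4/3 (L = 12*(⅑) = 4/3 ≈ 1.3333)
(L*√(-1 - 3))*7 = (4*√(-1 - 3)/3)*7 = (4*√(-4)/3)*7 = (4*(2*I)/3)*7 = (8*I/3)*7 = 56*I/3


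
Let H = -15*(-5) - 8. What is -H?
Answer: -67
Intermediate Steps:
H = 67 (H = 75 - 8 = 67)
-H = -1*67 = -67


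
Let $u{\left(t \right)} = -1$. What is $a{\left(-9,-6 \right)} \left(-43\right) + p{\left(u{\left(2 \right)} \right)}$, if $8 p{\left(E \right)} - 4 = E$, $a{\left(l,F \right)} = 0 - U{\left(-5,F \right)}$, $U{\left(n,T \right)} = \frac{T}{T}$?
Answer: $\frac{347}{8} \approx 43.375$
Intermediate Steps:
$U{\left(n,T \right)} = 1$
$a{\left(l,F \right)} = -1$ ($a{\left(l,F \right)} = 0 - 1 = -1$)
$p{\left(E \right)} = \frac{1}{2} + \frac{E}{8}$
$a{\left(-9,-6 \right)} \left(-43\right) + p{\left(u{\left(2 \right)} \right)} = \left(-1\right) \left(-43\right) + \left(\frac{1}{2} + \frac{1}{8} \left(-1\right)\right) = 43 + \left(\frac{1}{2} - \frac{1}{8}\right) = 43 + \frac{3}{8} = \frac{347}{8}$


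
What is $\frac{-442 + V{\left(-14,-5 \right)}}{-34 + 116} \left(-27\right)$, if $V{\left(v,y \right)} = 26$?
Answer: $\frac{5616}{41} \approx 136.98$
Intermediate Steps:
$\frac{-442 + V{\left(-14,-5 \right)}}{-34 + 116} \left(-27\right) = \frac{-442 + 26}{-34 + 116} \left(-27\right) = - \frac{416}{82} \left(-27\right) = \left(-416\right) \frac{1}{82} \left(-27\right) = \left(- \frac{208}{41}\right) \left(-27\right) = \frac{5616}{41}$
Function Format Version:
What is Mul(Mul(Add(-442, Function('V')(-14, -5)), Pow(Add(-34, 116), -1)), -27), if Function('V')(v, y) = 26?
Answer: Rational(5616, 41) ≈ 136.98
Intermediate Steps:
Mul(Mul(Add(-442, Function('V')(-14, -5)), Pow(Add(-34, 116), -1)), -27) = Mul(Mul(Add(-442, 26), Pow(Add(-34, 116), -1)), -27) = Mul(Mul(-416, Pow(82, -1)), -27) = Mul(Mul(-416, Rational(1, 82)), -27) = Mul(Rational(-208, 41), -27) = Rational(5616, 41)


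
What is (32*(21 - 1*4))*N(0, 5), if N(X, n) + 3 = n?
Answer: 1088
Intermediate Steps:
N(X, n) = -3 + n
(32*(21 - 1*4))*N(0, 5) = (32*(21 - 1*4))*(-3 + 5) = (32*(21 - 4))*2 = (32*17)*2 = 544*2 = 1088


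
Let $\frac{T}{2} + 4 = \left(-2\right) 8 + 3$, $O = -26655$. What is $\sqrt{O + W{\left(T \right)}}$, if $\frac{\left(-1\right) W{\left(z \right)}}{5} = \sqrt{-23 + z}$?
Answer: $\sqrt{-26655 - 5 i \sqrt{57}} \approx 0.116 - 163.26 i$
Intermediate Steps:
$T = -34$ ($T = -8 + 2 \left(\left(-2\right) 8 + 3\right) = -8 + 2 \left(-16 + 3\right) = -8 + 2 \left(-13\right) = -8 - 26 = -34$)
$W{\left(z \right)} = - 5 \sqrt{-23 + z}$
$\sqrt{O + W{\left(T \right)}} = \sqrt{-26655 - 5 \sqrt{-23 - 34}} = \sqrt{-26655 - 5 \sqrt{-57}} = \sqrt{-26655 - 5 i \sqrt{57}}$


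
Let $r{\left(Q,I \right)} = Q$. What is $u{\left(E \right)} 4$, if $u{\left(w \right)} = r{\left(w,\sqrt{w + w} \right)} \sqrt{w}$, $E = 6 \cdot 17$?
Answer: $408 \sqrt{102} \approx 4120.6$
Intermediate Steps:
$E = 102$
$u{\left(w \right)} = w^{\frac{3}{2}}$ ($u{\left(w \right)} = w \sqrt{w} = w^{\frac{3}{2}}$)
$u{\left(E \right)} 4 = 102^{\frac{3}{2}} \cdot 4 = 102 \sqrt{102} \cdot 4 = 408 \sqrt{102}$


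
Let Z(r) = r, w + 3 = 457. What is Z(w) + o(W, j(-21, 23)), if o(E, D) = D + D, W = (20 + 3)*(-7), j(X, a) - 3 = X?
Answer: 418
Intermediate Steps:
w = 454 (w = -3 + 457 = 454)
j(X, a) = 3 + X
W = -161 (W = 23*(-7) = -161)
o(E, D) = 2*D
Z(w) + o(W, j(-21, 23)) = 454 + 2*(3 - 21) = 454 + 2*(-18) = 454 - 36 = 418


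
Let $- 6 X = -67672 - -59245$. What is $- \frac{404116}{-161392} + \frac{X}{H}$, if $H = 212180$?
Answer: $\frac{10746500993}{4280519320} \approx 2.5106$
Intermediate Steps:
$X = \frac{2809}{2}$ ($X = - \frac{-67672 - -59245}{6} = - \frac{-67672 + 59245}{6} = \left(- \frac{1}{6}\right) \left(-8427\right) = \frac{2809}{2} \approx 1404.5$)
$- \frac{404116}{-161392} + \frac{X}{H} = - \frac{404116}{-161392} + \frac{2809}{2 \cdot 212180} = \left(-404116\right) \left(- \frac{1}{161392}\right) + \frac{2809}{2} \cdot \frac{1}{212180} = \frac{101029}{40348} + \frac{2809}{424360} = \frac{10746500993}{4280519320}$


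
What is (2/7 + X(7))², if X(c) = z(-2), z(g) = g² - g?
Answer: 1936/49 ≈ 39.510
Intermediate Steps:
X(c) = 6 (X(c) = -2*(-1 - 2) = -2*(-3) = 6)
(2/7 + X(7))² = (2/7 + 6)² = (44/7)² = 1936/49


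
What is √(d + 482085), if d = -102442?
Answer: √379643 ≈ 616.15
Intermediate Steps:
√(d + 482085) = √(-102442 + 482085) = √379643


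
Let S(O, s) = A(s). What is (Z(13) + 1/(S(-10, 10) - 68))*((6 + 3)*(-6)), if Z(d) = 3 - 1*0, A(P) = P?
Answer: -4671/29 ≈ -161.07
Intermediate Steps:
S(O, s) = s
Z(d) = 3 (Z(d) = 3 + 0 = 3)
(Z(13) + 1/(S(-10, 10) - 68))*((6 + 3)*(-6)) = (3 + 1/(10 - 68))*((6 + 3)*(-6)) = (3 + 1/(-58))*(9*(-6)) = (3 - 1/58)*(-54) = (173/58)*(-54) = -4671/29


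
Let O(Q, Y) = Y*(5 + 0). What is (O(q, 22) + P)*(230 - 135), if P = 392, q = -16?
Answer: 47690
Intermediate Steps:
O(Q, Y) = 5*Y (O(Q, Y) = Y*5 = 5*Y)
(O(q, 22) + P)*(230 - 135) = (5*22 + 392)*(230 - 135) = (110 + 392)*95 = 502*95 = 47690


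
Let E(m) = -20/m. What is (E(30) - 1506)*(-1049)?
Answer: 4741480/3 ≈ 1.5805e+6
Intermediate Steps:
(E(30) - 1506)*(-1049) = (-20/30 - 1506)*(-1049) = (-20*1/30 - 1506)*(-1049) = (-⅔ - 1506)*(-1049) = -4520/3*(-1049) = 4741480/3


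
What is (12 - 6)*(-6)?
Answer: -36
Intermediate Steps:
(12 - 6)*(-6) = 6*(-6) = -36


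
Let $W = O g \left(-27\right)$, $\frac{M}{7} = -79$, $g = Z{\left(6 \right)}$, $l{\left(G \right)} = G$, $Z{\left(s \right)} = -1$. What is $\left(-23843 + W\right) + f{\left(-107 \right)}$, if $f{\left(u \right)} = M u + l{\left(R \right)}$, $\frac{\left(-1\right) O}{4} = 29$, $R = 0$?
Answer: $32196$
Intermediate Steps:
$g = -1$
$M = -553$ ($M = 7 \left(-79\right) = -553$)
$O = -116$ ($O = \left(-4\right) 29 = -116$)
$f{\left(u \right)} = - 553 u$ ($f{\left(u \right)} = - 553 u + 0 = - 553 u$)
$W = -3132$ ($W = \left(-116\right) \left(-1\right) \left(-27\right) = 116 \left(-27\right) = -3132$)
$\left(-23843 + W\right) + f{\left(-107 \right)} = \left(-23843 - 3132\right) - -59171 = -26975 + 59171 = 32196$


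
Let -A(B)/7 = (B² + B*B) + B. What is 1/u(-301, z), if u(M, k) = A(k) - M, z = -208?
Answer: -1/603939 ≈ -1.6558e-6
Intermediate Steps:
A(B) = -14*B² - 7*B (A(B) = -7*((B² + B*B) + B) = -7*((B² + B²) + B) = -7*(2*B² + B) = -7*(B + 2*B²) = -14*B² - 7*B)
u(M, k) = -M - 7*k*(1 + 2*k) (u(M, k) = -7*k*(1 + 2*k) - M = -M - 7*k*(1 + 2*k))
1/u(-301, z) = 1/(-1*(-301) - 7*(-208)*(1 + 2*(-208))) = 1/(301 - 7*(-208)*(1 - 416)) = 1/(301 - 7*(-208)*(-415)) = 1/(301 - 604240) = 1/(-603939) = -1/603939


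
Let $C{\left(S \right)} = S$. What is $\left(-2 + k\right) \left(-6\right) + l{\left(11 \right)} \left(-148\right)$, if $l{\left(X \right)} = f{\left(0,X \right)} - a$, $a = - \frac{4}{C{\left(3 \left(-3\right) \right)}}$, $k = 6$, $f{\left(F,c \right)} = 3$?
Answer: $- \frac{3620}{9} \approx -402.22$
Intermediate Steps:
$a = \frac{4}{9}$ ($a = - \frac{4}{3 \left(-3\right)} = - \frac{4}{-9} = \left(-4\right) \left(- \frac{1}{9}\right) = \frac{4}{9} \approx 0.44444$)
$l{\left(X \right)} = \frac{23}{9}$ ($l{\left(X \right)} = 3 - \frac{4}{9} = \frac{23}{9}$)
$\left(-2 + k\right) \left(-6\right) + l{\left(11 \right)} \left(-148\right) = \left(-2 + 6\right) \left(-6\right) + \frac{23}{9} \left(-148\right) = 4 \left(-6\right) - \frac{3404}{9} = -24 - \frac{3404}{9} = - \frac{3620}{9}$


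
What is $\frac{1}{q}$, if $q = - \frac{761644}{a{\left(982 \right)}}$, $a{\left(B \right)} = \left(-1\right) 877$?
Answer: $\frac{877}{761644} \approx 0.0011515$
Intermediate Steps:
$a{\left(B \right)} = -877$
$q = \frac{761644}{877}$ ($q = - \frac{761644}{-877} = \left(-761644\right) \left(- \frac{1}{877}\right) = \frac{761644}{877} \approx 868.46$)
$\frac{1}{q} = \frac{1}{\frac{761644}{877}} = \frac{877}{761644}$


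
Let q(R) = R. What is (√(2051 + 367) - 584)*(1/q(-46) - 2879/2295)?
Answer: 39340868/52785 - 134729*√2418/105570 ≈ 682.55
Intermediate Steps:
(√(2051 + 367) - 584)*(1/q(-46) - 2879/2295) = (√(2051 + 367) - 584)*(1/(-46) - 2879/2295) = (√2418 - 584)*(-1/46 - 2879*1/2295) = (-584 + √2418)*(-1/46 - 2879/2295) = (-584 + √2418)*(-134729/105570) = 39340868/52785 - 134729*√2418/105570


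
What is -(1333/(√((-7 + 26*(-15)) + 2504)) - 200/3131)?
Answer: 200/3131 - 31*√43/7 ≈ -28.976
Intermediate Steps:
-(1333/(√((-7 + 26*(-15)) + 2504)) - 200/3131) = -(1333/(√((-7 - 390) + 2504)) - 200*1/3131) = -(1333/(√(-397 + 2504)) - 200/3131) = -(1333/(√2107) - 200/3131) = -(1333/((7*√43)) - 200/3131) = -(1333*(√43/301) - 200/3131) = -(31*√43/7 - 200/3131) = -(-200/3131 + 31*√43/7) = 200/3131 - 31*√43/7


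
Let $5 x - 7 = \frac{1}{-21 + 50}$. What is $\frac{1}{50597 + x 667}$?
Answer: $\frac{5}{257677} \approx 1.9404 \cdot 10^{-5}$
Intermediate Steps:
$x = \frac{204}{145}$ ($x = \frac{7}{5} + \frac{1}{5 \left(-21 + 50\right)} = \frac{7}{5} + \frac{1}{5 \cdot 29} = \frac{7}{5} + \frac{1}{5} \cdot \frac{1}{29} = \frac{7}{5} + \frac{1}{145} = \frac{204}{145} \approx 1.4069$)
$\frac{1}{50597 + x 667} = \frac{1}{50597 + \frac{204}{145} \cdot 667} = \frac{1}{50597 + \frac{4692}{5}} = \frac{1}{\frac{257677}{5}} = \frac{5}{257677}$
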